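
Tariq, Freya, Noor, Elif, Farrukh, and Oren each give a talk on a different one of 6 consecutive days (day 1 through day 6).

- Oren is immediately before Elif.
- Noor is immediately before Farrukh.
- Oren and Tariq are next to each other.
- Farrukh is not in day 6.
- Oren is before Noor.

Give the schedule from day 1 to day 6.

From clue 1: Elif is in {2,3,4,5,6}.
From clues 1–2: Noor is in {1,2,3,4,5}.
From clues 1–3: Tariq is in {1,2,3,4}.
From clues 1–4: Tariq is in {1,3,4}.
From clues 1–5: Tariq → day 1, Oren → day 2, Elif → day 3, Noor → day 4, Farrukh → day 5, Freya → day 6.

Tariq, Oren, Elif, Noor, Farrukh, Freya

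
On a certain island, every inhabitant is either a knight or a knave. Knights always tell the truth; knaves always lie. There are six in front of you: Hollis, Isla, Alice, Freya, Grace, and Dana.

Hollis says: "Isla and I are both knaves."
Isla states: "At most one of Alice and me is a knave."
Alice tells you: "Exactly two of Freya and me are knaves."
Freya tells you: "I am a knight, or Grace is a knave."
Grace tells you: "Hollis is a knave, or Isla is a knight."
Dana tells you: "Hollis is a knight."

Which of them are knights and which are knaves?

Hollis: knave, Isla: knight, Alice: knave, Freya: knight, Grace: knight, Dana: knave

Consider Hollis. Suppose Hollis is a knight.
Then Hollis's own statement would have to be true, but it can't be — contradiction.
So Hollis is a knave.
With that fixed, Grace's statement is true, so Grace is a knight.
With that fixed, Dana's statement is false, so Dana is a knave.
Consider Isla. Suppose Isla is a knave.
Then Hollis's statement comes out true, contradicting Hollis being a knave.
So Isla is a knight.
Consider Alice. Suppose Alice is a knight.
Then Alice's own statement would have to be true, but it can't be — contradiction.
So Alice is a knave.
Consider Freya. Suppose Freya is a knave.
Then Alice's statement comes out true, contradicting Alice being a knave.
So Freya is a knight.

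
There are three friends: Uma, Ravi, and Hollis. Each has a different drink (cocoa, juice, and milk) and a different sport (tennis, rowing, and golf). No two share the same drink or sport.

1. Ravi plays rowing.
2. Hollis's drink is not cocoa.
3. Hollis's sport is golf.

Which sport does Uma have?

tennis

Clue 1 rules out rowing for Uma's sport.
With clues 1–3, golf is impossible for Uma's sport.
That leaves tennis.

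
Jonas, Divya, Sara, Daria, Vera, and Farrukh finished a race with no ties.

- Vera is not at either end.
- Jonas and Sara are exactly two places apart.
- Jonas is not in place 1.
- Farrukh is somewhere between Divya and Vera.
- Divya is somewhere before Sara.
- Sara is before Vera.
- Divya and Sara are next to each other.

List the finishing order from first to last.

Divya, Sara, Farrukh, Jonas, Vera, Daria

From clue 1: Vera is in {2,3,4,5}.
From clues 1–4: Divya is in {1,2,5,6}.
From clues 1–5: Farrukh is in {2,3}.
From clues 1–6: Divya is in {1,2}.
From clues 1–7: Divya → place 1, Sara → place 2, Farrukh → place 3, Jonas → place 4, Vera → place 5, Daria → place 6.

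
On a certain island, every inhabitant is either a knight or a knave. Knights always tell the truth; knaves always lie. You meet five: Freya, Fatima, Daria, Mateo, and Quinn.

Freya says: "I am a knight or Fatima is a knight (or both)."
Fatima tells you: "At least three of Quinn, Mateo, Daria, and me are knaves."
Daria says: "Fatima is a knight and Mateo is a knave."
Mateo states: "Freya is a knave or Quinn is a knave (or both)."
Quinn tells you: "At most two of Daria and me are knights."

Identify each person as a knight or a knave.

Regardless of anyone's role, Quinn's statement is true, so Quinn is a knight.
Consider Freya. Suppose Freya is a knight.
Then no assignment of the remaining roles makes every statement match its speaker's type — contradiction.
So Freya is a knave.
With that fixed, Mateo's statement is true, so Mateo is a knight.
With that fixed, Fatima's statement is false, so Fatima is a knave.
With that fixed, Daria's statement is false, so Daria is a knave.

Freya: knave, Fatima: knave, Daria: knave, Mateo: knight, Quinn: knight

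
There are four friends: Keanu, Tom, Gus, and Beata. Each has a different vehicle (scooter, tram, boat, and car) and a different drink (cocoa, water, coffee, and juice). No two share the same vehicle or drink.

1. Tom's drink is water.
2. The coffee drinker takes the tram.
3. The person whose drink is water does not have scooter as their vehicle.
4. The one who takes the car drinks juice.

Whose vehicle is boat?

Tom

With clues 1–4, Beata, Gus, and Keanu are impossible for the one with vehicle boat.
That leaves Tom.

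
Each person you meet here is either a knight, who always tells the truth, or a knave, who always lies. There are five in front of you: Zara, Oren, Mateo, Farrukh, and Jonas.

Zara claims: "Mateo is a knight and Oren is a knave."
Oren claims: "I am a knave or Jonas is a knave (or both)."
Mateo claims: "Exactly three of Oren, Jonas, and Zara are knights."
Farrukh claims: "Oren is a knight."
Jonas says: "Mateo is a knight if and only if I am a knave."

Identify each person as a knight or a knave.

Consider Zara. Suppose Zara is a knight.
Then no assignment of the remaining roles makes every statement match its speaker's type — contradiction.
So Zara is a knave.
With that fixed, Mateo's statement is false, so Mateo is a knave.
Consider Oren. Suppose Oren is a knave.
Then Oren's own statement would have to be false, but it can't be — contradiction.
So Oren is a knight.
With that fixed, Farrukh's statement is true, so Farrukh is a knight.
Consider Jonas. Suppose Jonas is a knight.
Then Oren's statement comes out false, contradicting Oren being a knight.
So Jonas is a knave.

Zara: knave, Oren: knight, Mateo: knave, Farrukh: knight, Jonas: knave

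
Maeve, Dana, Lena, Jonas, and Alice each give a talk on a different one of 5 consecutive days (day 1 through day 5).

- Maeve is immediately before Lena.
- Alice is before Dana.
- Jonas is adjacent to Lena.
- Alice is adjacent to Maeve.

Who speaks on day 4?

Jonas

With clues 1–3, Dana and Maeve are ruled out for day 4.
With clues 1–4, Alice and Lena are ruled out for day 4.
So day 4 is Jonas.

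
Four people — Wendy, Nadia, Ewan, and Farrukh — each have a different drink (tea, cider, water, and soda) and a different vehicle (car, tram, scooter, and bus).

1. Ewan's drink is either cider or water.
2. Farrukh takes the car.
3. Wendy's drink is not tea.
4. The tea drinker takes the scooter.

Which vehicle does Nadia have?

With clues 1–2, car is impossible for Nadia's vehicle.
With clues 1–4, bus and tram are impossible for Nadia's vehicle.
That leaves scooter.

scooter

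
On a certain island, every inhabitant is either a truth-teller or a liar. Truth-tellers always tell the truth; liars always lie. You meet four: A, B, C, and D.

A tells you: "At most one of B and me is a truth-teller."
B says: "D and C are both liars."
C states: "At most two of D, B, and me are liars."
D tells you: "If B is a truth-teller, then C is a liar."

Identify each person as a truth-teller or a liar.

Consider A. Suppose A is a liar.
Then A's own statement would have to be false, but it can't be — contradiction.
So A is a truth-teller.
Consider B. Suppose B is a truth-teller.
Then A's statement comes out false, contradicting A being a truth-teller.
So B is a liar.
With that fixed, D's statement is true, so D is a truth-teller.
With that fixed, C's statement is true, so C is a truth-teller.

A: truth-teller, B: liar, C: truth-teller, D: truth-teller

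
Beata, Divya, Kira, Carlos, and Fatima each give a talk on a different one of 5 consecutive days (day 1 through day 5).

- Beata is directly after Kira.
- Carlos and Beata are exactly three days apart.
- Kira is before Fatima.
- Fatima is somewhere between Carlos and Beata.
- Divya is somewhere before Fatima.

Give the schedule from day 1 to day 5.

Kira, Beata, Divya, Fatima, Carlos

From clue 1: Beata is in {2,3,4,5}.
From clues 1–2: Beata is in {2,4,5}.
From clues 1–3: Beata is in {2,4}.
From clues 1–4: Kira → day 1, Beata → day 2, Carlos → day 5.
From clues 1–5: Divya → day 3, Fatima → day 4.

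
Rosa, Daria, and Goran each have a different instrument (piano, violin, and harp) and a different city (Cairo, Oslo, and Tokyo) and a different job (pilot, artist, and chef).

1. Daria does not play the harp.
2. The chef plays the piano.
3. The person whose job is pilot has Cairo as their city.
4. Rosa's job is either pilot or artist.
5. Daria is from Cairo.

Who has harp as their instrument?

Rosa

Clue 1 rules out Daria for the one with instrument harp.
With clues 1–5, Goran is impossible for the one with instrument harp.
That leaves Rosa.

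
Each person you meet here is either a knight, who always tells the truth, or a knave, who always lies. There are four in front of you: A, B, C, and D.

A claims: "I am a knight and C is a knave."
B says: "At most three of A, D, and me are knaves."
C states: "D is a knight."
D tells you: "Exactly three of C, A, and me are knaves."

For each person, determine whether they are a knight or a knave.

Regardless of anyone's role, B's statement is true, so B is a knight.
Consider A. Suppose A is a knave.
Then no assignment of the remaining roles makes every statement match its speaker's type — contradiction.
So A is a knight.
With that fixed, D's statement is false, so D is a knave.
With that fixed, C's statement is false, so C is a knave.

A: knight, B: knight, C: knave, D: knave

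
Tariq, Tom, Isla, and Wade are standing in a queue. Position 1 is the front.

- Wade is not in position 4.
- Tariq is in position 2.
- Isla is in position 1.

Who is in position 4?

With clue 1, Wade is ruled out for position 4.
With clues 1–2, Tariq is ruled out for position 4.
With clues 1–3, Isla is ruled out for position 4.
So position 4 is Tom.

Tom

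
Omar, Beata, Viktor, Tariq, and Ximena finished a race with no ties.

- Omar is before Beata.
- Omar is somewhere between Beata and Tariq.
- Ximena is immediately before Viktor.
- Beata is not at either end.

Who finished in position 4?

With clues 1–2, Tariq is ruled out for place 4.
With clues 1–3, Beata is ruled out for place 4.
With clues 1–4, Omar and Viktor are ruled out for place 4.
So place 4 is Ximena.

Ximena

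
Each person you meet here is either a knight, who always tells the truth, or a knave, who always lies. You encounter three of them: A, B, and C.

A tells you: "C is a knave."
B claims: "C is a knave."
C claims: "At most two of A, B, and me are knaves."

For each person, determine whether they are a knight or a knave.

Consider A. Suppose A is a knight.
Then no assignment of the remaining roles makes every statement match its speaker's type — contradiction.
So A is a knave.
Consider B. Suppose B is a knight.
Then no assignment of the remaining roles makes every statement match its speaker's type — contradiction.
So B is a knave.
Consider C. Suppose C is a knave.
Then A's statement comes out true, contradicting A being a knave.
So C is a knight.

A: knave, B: knave, C: knight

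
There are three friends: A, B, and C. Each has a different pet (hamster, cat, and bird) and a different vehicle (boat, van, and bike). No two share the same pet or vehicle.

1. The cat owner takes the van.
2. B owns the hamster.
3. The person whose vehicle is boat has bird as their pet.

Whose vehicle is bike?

With clues 1–3, A and C are impossible for the one with vehicle bike.
That leaves B.

B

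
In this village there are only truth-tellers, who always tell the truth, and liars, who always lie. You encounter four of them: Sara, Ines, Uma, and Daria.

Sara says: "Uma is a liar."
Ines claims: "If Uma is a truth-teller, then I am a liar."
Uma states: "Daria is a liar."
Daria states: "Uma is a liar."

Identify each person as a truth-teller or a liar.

Sara: truth-teller, Ines: truth-teller, Uma: liar, Daria: truth-teller

Consider Sara. Suppose Sara is a liar.
Then no assignment of the remaining roles makes every statement match its speaker's type — contradiction.
So Sara is a truth-teller.
Consider Ines. Suppose Ines is a liar.
Then Ines's own statement would have to be false, but it can't be — contradiction.
So Ines is a truth-teller.
Consider Uma. Suppose Uma is a truth-teller.
Then Sara's statement comes out false, contradicting Sara being a truth-teller.
So Uma is a liar.
With that fixed, Daria's statement is true, so Daria is a truth-teller.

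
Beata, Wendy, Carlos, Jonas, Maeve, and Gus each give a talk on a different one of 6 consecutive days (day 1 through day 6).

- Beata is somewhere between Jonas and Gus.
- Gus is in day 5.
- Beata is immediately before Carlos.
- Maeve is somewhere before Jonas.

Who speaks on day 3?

Beata

With clues 1–2, Gus is ruled out for day 3.
With clues 1–3, Jonas, Maeve, and Wendy are ruled out for day 3.
With clues 1–4, Carlos is ruled out for day 3.
So day 3 is Beata.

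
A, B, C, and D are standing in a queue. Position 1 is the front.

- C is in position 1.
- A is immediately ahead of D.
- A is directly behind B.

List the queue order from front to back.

From clue 1: C → position 1.
From clues 1–2: A is in {2,3}.
From clues 1–3: B → position 2, A → position 3, D → position 4.

C, B, A, D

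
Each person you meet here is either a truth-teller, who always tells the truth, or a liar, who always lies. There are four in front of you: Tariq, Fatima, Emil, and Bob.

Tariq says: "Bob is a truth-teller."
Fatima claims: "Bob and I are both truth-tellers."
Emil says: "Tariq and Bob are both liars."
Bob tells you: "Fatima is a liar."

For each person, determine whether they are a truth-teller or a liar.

Consider Tariq. Suppose Tariq is a liar.
Then no assignment of the remaining roles makes every statement match its speaker's type — contradiction.
So Tariq is a truth-teller.
With that fixed, Emil's statement is false, so Emil is a liar.
Consider Fatima. Suppose Fatima is a truth-teller.
Then no assignment of the remaining roles makes every statement match its speaker's type — contradiction.
So Fatima is a liar.
With that fixed, Bob's statement is true, so Bob is a truth-teller.

Tariq: truth-teller, Fatima: liar, Emil: liar, Bob: truth-teller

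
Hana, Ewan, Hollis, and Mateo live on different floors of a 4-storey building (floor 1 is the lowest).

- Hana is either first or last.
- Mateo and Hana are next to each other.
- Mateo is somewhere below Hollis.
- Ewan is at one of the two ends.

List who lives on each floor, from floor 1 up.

Hana, Mateo, Hollis, Ewan

From clue 1: Hana is in {1,4}.
From clues 1–3: Hana → floor 1, Mateo → floor 2.
From clues 1–4: Hollis → floor 3, Ewan → floor 4.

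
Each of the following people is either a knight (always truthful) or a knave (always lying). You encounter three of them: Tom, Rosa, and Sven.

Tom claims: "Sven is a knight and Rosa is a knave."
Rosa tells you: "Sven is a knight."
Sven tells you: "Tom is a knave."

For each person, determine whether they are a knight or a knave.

Tom: knave, Rosa: knight, Sven: knight

Consider Tom. Suppose Tom is a knight.
Then no assignment of the remaining roles makes every statement match its speaker's type — contradiction.
So Tom is a knave.
With that fixed, Sven's statement is true, so Sven is a knight.
With that fixed, Rosa's statement is true, so Rosa is a knight.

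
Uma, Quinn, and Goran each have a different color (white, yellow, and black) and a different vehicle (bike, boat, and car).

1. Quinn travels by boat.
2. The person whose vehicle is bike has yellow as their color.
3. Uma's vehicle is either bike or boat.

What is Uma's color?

yellow

With clues 1–3, black and white are impossible for Uma's color.
That leaves yellow.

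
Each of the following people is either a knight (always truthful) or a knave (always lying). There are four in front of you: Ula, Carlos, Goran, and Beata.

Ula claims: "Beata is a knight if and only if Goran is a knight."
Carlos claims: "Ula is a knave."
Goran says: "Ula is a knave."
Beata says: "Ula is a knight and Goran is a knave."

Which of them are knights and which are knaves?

Consider Ula. Suppose Ula is a knight.
Then no assignment of the remaining roles makes every statement match its speaker's type — contradiction.
So Ula is a knave.
With that fixed, Carlos's statement is true, so Carlos is a knight.
With that fixed, Goran's statement is true, so Goran is a knight.
With that fixed, Beata's statement is false, so Beata is a knave.

Ula: knave, Carlos: knight, Goran: knight, Beata: knave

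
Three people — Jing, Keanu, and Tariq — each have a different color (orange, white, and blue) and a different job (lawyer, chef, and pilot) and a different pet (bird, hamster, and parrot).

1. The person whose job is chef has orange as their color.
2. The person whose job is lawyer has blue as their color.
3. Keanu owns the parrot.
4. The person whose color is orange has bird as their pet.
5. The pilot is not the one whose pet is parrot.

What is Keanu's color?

With clues 1–4, orange is impossible for Keanu's color.
With clues 1–5, white is impossible for Keanu's color.
That leaves blue.

blue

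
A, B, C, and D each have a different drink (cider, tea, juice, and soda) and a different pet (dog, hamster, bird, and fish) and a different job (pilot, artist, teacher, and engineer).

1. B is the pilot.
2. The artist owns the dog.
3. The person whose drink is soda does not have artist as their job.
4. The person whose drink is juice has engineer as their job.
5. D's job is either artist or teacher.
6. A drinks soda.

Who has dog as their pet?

With clues 1–2, B is impossible for the one with pet dog.
With clues 1–6, A and C are impossible for the one with pet dog.
That leaves D.

D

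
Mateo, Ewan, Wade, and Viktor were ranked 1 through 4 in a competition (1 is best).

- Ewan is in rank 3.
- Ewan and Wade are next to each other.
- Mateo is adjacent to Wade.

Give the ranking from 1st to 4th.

From clue 1: Ewan → rank 3.
From clues 1–2: Wade is in {2,4}.
From clues 1–3: Mateo → rank 1, Wade → rank 2, Viktor → rank 4.

Mateo, Wade, Ewan, Viktor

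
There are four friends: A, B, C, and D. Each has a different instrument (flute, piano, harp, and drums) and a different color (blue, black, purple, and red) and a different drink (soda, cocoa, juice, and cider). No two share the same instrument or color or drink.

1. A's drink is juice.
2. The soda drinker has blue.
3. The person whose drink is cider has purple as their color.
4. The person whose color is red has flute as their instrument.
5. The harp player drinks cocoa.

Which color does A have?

With clues 1–2, blue is impossible for A's color.
With clues 1–3, purple is impossible for A's color.
With clues 1–5, black is impossible for A's color.
That leaves red.

red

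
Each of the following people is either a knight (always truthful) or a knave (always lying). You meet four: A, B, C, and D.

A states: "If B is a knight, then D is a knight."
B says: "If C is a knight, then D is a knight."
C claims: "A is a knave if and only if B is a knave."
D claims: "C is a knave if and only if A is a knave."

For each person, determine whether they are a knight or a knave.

Consider A. Suppose A is a knave.
Then no assignment of the remaining roles makes every statement match its speaker's type — contradiction.
So A is a knight.
Consider B. Suppose B is a knave.
Then no assignment of the remaining roles makes every statement match its speaker's type — contradiction.
So B is a knight.
With that fixed, C's statement is true, so C is a knight.
With that fixed, D's statement is true, so D is a knight.

A: knight, B: knight, C: knight, D: knight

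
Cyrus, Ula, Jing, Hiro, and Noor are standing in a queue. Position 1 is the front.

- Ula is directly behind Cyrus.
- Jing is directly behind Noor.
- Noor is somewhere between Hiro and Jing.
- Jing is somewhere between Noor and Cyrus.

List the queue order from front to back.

From clue 1: Cyrus is in {1,2,3,4}.
From clues 1–2: Hiro is in {1,3,5}.
From clues 1–3: Jing is in {3,5}.
From clues 1–4: Hiro → position 1, Noor → position 2, Jing → position 3, Cyrus → position 4, Ula → position 5.

Hiro, Noor, Jing, Cyrus, Ula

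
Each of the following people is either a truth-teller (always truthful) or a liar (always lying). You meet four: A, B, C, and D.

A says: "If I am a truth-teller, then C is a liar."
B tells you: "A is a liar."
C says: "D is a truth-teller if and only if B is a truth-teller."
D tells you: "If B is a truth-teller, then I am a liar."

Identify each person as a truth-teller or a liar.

A: truth-teller, B: liar, C: liar, D: truth-teller

Consider A. Suppose A is a liar.
Then A's own statement would have to be false, but it can't be — contradiction.
So A is a truth-teller.
With that fixed, B's statement is false, so B is a liar.
With that fixed, D's statement is true, so D is a truth-teller.
With that fixed, C's statement is false, so C is a liar.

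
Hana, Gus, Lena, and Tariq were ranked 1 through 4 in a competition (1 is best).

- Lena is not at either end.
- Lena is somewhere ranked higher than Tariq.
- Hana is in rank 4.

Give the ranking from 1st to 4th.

Gus, Lena, Tariq, Hana

From clue 1: Lena is in {2,3}.
From clues 1–3: Gus → rank 1, Lena → rank 2, Tariq → rank 3, Hana → rank 4.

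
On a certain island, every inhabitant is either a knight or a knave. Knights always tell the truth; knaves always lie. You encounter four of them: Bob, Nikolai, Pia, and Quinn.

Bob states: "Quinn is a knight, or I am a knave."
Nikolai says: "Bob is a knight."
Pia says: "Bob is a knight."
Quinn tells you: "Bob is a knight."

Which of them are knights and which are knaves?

Bob: knight, Nikolai: knight, Pia: knight, Quinn: knight

Consider Bob. Suppose Bob is a knave.
Then Bob's own statement would have to be false, but it can't be — contradiction.
So Bob is a knight.
With that fixed, Nikolai's statement is true, so Nikolai is a knight.
With that fixed, Pia's statement is true, so Pia is a knight.
With that fixed, Quinn's statement is true, so Quinn is a knight.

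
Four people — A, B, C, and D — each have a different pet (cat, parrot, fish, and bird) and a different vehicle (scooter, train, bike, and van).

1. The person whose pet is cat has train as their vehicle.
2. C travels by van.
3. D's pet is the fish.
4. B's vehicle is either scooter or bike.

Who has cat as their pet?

A

With clues 1–2, C is impossible for the one with pet cat.
With clues 1–3, D is impossible for the one with pet cat.
With clues 1–4, B is impossible for the one with pet cat.
That leaves A.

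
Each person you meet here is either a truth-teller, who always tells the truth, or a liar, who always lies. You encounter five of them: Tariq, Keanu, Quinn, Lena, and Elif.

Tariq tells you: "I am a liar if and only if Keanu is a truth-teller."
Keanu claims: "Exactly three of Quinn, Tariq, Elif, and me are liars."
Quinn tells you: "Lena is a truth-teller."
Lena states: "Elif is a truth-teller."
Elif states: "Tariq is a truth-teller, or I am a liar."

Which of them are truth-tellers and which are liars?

Tariq: truth-teller, Keanu: liar, Quinn: truth-teller, Lena: truth-teller, Elif: truth-teller

Consider Tariq. Suppose Tariq is a liar.
Then whichever role Elif has, Elif's statement has the wrong truth value — contradiction.
So Tariq is a truth-teller.
With that fixed, Elif's statement is true, so Elif is a truth-teller.
With that fixed, Keanu's statement is false, so Keanu is a liar.
With that fixed, Lena's statement is true, so Lena is a truth-teller.
With that fixed, Quinn's statement is true, so Quinn is a truth-teller.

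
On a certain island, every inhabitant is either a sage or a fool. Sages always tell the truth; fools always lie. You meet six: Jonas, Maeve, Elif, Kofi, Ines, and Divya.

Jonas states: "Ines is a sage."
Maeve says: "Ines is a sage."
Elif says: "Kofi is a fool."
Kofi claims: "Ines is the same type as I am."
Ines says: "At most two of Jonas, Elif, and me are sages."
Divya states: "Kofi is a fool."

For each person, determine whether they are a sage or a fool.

Consider Jonas. Suppose Jonas is a fool.
Then no assignment of the remaining roles makes every statement match its speaker's type — contradiction.
So Jonas is a sage.
Consider Maeve. Suppose Maeve is a fool.
Then no assignment of the remaining roles makes every statement match its speaker's type — contradiction.
So Maeve is a sage.
Consider Elif. Suppose Elif is a sage.
Then whichever role Ines has, Ines's statement has the wrong truth value — contradiction.
So Elif is a fool.
With that fixed, Ines's statement is true, so Ines is a sage.
Consider Kofi. Suppose Kofi is a fool.
Then Elif's statement comes out true, contradicting Elif being a fool.
So Kofi is a sage.
With that fixed, Divya's statement is false, so Divya is a fool.

Jonas: sage, Maeve: sage, Elif: fool, Kofi: sage, Ines: sage, Divya: fool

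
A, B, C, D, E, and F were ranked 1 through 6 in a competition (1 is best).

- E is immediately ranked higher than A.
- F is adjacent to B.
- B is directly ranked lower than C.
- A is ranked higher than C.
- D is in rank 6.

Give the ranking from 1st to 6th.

From clue 1: A is in {2,3,4,5,6}.
From clues 1–3: A is in {2,3,5,6}.
From clues 1–4: A is in {2,3}.
From clues 1–5: E → rank 1, A → rank 2, C → rank 3, B → rank 4, F → rank 5, D → rank 6.

E, A, C, B, F, D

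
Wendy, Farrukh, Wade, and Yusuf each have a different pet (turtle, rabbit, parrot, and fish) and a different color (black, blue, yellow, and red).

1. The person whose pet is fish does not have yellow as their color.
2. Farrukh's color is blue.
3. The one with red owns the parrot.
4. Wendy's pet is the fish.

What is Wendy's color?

black

With clues 1–2, blue is impossible for Wendy's color.
With clues 1–4, red and yellow are impossible for Wendy's color.
That leaves black.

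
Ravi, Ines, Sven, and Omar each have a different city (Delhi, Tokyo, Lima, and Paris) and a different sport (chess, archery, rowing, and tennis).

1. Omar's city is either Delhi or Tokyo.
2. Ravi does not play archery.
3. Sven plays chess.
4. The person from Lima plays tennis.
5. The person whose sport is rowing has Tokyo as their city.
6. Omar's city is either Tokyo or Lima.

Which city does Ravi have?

With clues 1–5, Delhi and Paris are impossible for Ravi's city.
With clues 1–6, Tokyo is impossible for Ravi's city.
That leaves Lima.

Lima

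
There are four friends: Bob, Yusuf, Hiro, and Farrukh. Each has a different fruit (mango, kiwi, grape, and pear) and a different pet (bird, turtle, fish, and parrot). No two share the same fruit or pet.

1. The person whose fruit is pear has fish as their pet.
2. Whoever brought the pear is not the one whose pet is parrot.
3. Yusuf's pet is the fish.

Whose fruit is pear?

With clues 1–3, Bob, Farrukh, and Hiro are impossible for the one with fruit pear.
That leaves Yusuf.

Yusuf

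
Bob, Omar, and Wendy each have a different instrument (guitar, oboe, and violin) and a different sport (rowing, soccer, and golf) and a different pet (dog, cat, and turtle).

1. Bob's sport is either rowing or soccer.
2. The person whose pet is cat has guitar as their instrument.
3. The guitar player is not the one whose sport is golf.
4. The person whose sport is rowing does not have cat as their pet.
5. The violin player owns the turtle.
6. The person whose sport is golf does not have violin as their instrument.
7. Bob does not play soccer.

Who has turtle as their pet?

With clues 1–7, Omar and Wendy are impossible for the one with pet turtle.
That leaves Bob.

Bob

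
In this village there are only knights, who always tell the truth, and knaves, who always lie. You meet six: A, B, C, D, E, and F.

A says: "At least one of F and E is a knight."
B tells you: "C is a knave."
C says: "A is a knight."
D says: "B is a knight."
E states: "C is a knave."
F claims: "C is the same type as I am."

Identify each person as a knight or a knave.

Consider A. Suppose A is a knave.
Then no assignment of the remaining roles makes every statement match its speaker's type — contradiction.
So A is a knight.
With that fixed, C's statement is true, so C is a knight.
With that fixed, E's statement is false, so E is a knave.
With that fixed, B's statement is false, so B is a knave.
With that fixed, D's statement is false, so D is a knave.
Consider F. Suppose F is a knave.
Then A's statement comes out false, contradicting A being a knight.
So F is a knight.

A: knight, B: knave, C: knight, D: knave, E: knave, F: knight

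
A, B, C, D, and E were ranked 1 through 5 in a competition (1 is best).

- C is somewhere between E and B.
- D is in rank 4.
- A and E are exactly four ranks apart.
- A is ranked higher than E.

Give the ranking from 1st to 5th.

From clue 1: C is in {2,3,4}.
From clues 1–2: D → rank 4.
From clues 1–3: A is in {1,5}.
From clues 1–4: A → rank 1, B → rank 2, C → rank 3, E → rank 5.

A, B, C, D, E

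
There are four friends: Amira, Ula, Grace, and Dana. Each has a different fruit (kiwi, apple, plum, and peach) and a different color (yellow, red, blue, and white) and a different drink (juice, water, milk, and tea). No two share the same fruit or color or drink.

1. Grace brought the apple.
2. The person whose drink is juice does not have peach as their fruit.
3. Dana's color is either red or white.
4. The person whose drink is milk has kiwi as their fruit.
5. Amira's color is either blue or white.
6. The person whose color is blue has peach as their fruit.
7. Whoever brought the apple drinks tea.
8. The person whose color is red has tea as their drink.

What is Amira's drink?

With clues 1–7, tea is impossible for Amira's drink.
With clues 1–8, juice and milk are impossible for Amira's drink.
That leaves water.

water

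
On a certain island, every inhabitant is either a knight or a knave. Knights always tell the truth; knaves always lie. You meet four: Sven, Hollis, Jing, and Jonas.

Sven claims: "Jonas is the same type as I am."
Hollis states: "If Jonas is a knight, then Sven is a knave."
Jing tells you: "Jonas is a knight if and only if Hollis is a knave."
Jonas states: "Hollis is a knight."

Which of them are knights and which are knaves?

Consider Sven. Suppose Sven is a knight.
Then no assignment of the remaining roles makes every statement match its speaker's type — contradiction.
So Sven is a knave.
With that fixed, Hollis's statement is true, so Hollis is a knight.
With that fixed, Jonas's statement is true, so Jonas is a knight.
With that fixed, Jing's statement is false, so Jing is a knave.

Sven: knave, Hollis: knight, Jing: knave, Jonas: knight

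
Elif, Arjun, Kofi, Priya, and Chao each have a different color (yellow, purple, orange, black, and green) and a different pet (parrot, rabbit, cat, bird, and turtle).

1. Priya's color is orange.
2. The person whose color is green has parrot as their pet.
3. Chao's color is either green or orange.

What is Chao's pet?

parrot

With clues 1–3, bird, cat, rabbit, and turtle are impossible for Chao's pet.
That leaves parrot.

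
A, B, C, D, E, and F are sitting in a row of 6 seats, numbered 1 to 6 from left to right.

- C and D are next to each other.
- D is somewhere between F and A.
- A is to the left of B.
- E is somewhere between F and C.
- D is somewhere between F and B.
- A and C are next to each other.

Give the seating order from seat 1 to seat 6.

From clues 1–2: C is in {2,3,4,5}.
From clues 1–3: A is in {1,2,4,5}.
From clues 1–4: A is in {1,5}.
From clues 1–6: F → seat 1, E → seat 2, D → seat 3, C → seat 4, A → seat 5, B → seat 6.

F, E, D, C, A, B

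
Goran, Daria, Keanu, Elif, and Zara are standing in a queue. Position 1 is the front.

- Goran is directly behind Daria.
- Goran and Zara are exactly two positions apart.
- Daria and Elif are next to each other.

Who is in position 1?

With clue 1, Goran is ruled out for position 1.
With clues 1–3, Daria, Keanu, and Zara are ruled out for position 1.
So position 1 is Elif.

Elif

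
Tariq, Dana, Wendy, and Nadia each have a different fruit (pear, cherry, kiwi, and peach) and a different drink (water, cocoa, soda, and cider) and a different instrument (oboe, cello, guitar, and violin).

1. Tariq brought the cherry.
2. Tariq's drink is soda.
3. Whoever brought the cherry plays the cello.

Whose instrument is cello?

With clues 1–3, Dana, Nadia, and Wendy are impossible for the one with instrument cello.
That leaves Tariq.

Tariq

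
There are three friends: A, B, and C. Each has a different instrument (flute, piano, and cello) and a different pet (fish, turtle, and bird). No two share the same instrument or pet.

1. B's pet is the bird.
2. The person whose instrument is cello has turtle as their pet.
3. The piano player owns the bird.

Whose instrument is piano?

With clues 1–3, A and C are impossible for the one with instrument piano.
That leaves B.

B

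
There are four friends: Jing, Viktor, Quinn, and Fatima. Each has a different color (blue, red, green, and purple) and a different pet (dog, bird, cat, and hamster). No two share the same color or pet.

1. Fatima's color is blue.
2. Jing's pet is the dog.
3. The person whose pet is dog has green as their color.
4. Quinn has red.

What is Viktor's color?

Clue 1 rules out blue for Viktor's color.
With clues 1–3, green is impossible for Viktor's color.
With clues 1–4, red is impossible for Viktor's color.
That leaves purple.

purple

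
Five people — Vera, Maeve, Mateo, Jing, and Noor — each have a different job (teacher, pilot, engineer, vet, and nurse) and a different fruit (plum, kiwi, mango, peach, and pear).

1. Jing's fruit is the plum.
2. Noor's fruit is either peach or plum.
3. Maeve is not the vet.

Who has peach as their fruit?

Noor

Clue 1 rules out Jing for the one with fruit peach.
With clues 1–2, Maeve, Mateo, and Vera are impossible for the one with fruit peach.
That leaves Noor.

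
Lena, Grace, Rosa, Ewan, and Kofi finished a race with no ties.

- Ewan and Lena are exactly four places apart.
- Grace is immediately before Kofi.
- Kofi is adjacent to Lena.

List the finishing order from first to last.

From clue 1: Lena is in {1,5}.
From clues 1–3: Ewan → place 1, Rosa → place 2, Grace → place 3, Kofi → place 4, Lena → place 5.

Ewan, Rosa, Grace, Kofi, Lena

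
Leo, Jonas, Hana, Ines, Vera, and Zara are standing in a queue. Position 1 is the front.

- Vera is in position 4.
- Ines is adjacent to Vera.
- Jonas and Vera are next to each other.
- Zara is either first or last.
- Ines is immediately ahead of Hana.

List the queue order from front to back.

Zara, Leo, Jonas, Vera, Ines, Hana

From clue 1: Vera → position 4.
From clues 1–2: Ines is in {3,5}.
From clues 1–3: Jonas is in {3,5}.
From clues 1–5: Zara → position 1, Leo → position 2, Jonas → position 3, Ines → position 5, Hana → position 6.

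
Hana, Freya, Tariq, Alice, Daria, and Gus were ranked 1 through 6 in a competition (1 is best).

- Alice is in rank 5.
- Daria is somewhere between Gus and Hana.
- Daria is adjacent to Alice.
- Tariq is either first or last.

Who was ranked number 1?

Tariq

With clue 1, Alice is ruled out for rank 1.
With clues 1–2, Daria is ruled out for rank 1.
With clues 1–4, Freya, Gus, and Hana are ruled out for rank 1.
So rank 1 is Tariq.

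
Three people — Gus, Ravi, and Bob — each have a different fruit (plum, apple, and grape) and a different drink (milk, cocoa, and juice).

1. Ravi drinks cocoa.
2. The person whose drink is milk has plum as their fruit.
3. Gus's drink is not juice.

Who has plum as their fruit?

With clues 1–2, Ravi is impossible for the one with fruit plum.
With clues 1–3, Bob is impossible for the one with fruit plum.
That leaves Gus.

Gus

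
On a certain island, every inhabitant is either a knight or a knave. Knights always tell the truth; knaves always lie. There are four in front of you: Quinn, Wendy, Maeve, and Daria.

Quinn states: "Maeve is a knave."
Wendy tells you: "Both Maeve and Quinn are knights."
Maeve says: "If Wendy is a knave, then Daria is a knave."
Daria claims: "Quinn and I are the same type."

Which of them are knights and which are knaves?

Consider Quinn. Suppose Quinn is a knave.
Then whichever role Daria has, Daria's statement has the wrong truth value — contradiction.
So Quinn is a knight.
Consider Wendy. Suppose Wendy is a knight.
Then no assignment of the remaining roles makes every statement match its speaker's type — contradiction.
So Wendy is a knave.
Consider Maeve. Suppose Maeve is a knight.
Then Quinn's statement comes out false, contradicting Quinn being a knight.
So Maeve is a knave.
Consider Daria. Suppose Daria is a knave.
Then Maeve's statement comes out true, contradicting Maeve being a knave.
So Daria is a knight.

Quinn: knight, Wendy: knave, Maeve: knave, Daria: knight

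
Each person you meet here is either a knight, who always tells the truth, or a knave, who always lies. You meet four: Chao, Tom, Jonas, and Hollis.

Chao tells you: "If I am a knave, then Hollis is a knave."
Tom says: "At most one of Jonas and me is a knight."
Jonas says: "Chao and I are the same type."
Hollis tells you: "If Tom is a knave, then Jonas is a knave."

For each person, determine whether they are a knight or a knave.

Consider Chao. Suppose Chao is a knave.
Then whichever role Jonas has, Jonas's statement has the wrong truth value — contradiction.
So Chao is a knight.
Consider Tom. Suppose Tom is a knave.
Then Tom's own statement would have to be false, but it can't be — contradiction.
So Tom is a knight.
With that fixed, Hollis's statement is true, so Hollis is a knight.
Consider Jonas. Suppose Jonas is a knight.
Then Tom's statement comes out false, contradicting Tom being a knight.
So Jonas is a knave.

Chao: knight, Tom: knight, Jonas: knave, Hollis: knight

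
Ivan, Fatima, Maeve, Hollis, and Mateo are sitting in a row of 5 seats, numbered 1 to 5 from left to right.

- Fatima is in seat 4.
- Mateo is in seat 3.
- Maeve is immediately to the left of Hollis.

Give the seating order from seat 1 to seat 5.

From clue 1: Fatima → seat 4.
From clues 1–2: Mateo → seat 3.
From clues 1–3: Maeve → seat 1, Hollis → seat 2, Ivan → seat 5.

Maeve, Hollis, Mateo, Fatima, Ivan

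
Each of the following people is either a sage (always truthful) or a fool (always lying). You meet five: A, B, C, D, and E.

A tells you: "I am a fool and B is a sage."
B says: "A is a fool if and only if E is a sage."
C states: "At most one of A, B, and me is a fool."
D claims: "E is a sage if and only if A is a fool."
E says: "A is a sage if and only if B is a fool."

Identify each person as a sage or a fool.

A: fool, B: fool, C: fool, D: fool, E: fool

Consider A. Suppose A is a sage.
Then A's own statement would have to be true, but it can't be — contradiction.
So A is a fool.
Consider B. Suppose B is a sage.
Then A's statement comes out true, contradicting A being a fool.
So B is a fool.
With that fixed, C's statement is false, so C is a fool.
With that fixed, E's statement is false, so E is a fool.
With that fixed, D's statement is false, so D is a fool.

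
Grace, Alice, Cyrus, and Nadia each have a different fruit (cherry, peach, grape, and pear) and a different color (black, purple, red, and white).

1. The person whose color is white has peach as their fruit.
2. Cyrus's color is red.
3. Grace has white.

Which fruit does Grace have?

With clues 1–3, cherry, grape, and pear are impossible for Grace's fruit.
That leaves peach.

peach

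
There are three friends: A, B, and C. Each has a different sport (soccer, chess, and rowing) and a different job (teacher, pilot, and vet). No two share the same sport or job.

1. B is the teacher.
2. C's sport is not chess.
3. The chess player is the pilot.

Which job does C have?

Clue 1 rules out teacher for C's job.
With clues 1–3, pilot is impossible for C's job.
That leaves vet.

vet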